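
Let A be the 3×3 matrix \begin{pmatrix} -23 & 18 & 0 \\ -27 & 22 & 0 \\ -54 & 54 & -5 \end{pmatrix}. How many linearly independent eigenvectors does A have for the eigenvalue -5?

A + 5I = [[-18, 18, 0], [-27, 27, 0], [-54, 54, 0]].
This matrix has rank 1, so its null space has dimension 3 − 1 = 2.

2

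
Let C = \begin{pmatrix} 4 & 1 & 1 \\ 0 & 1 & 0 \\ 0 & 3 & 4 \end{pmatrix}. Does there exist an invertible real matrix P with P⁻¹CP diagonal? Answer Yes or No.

No

Characteristic polynomial: p(s) = s^3 - 9s^2 + 24s - 16 = (s - 4)^2(s - 1).
s = 4 has algebraic multiplicity 2; rank(C − 4I) = 2, so geometric multiplicity = 1.
Geometric multiplicity < algebraic multiplicity, so C is not diagonalizable.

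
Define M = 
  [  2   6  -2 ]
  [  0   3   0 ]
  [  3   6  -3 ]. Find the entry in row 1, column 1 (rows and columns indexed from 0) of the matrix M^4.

Characteristic polynomial: μ^3 - 2μ^2 - 3μ = μ(μ - 3)(μ + 1), so the eigenvalues are -1, 0, 3.
μ=0: eigenvector (1, 0, 1).
μ=3: eigenvector (2, 1, 2).
μ=-1: eigenvector (2, 0, 3).
P = [[1, 2, 2], [0, 1, 0], [1, 2, 3]], D = diag(0, 3, -1), P⁻¹ = [[3, -2, -2], [0, 1, 0], [-1, 0, 1]].
M⁴ = P·diag(0, 81, 1)·P⁻¹ = [[-2, 162, 2], [0, 81, 0], [-3, 162, 3]].
The requested entry is 81.

81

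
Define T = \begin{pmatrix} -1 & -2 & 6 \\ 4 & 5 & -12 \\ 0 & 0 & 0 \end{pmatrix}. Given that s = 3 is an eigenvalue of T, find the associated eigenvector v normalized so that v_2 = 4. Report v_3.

0

T − 3I = [[-4, -2, 6], [4, 2, -12], [0, 0, -3]].
Solving (T − 3I)v = 0 gives the eigenspace spanned by (-2, 4, 0).
With v_2 = 4, v = (-2, 4, 0), so v_3 = 0.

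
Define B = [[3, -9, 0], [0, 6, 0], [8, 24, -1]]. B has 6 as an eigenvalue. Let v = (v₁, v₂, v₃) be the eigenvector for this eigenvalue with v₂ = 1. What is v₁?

B − 6I = [[-3, -9, 0], [0, 0, 0], [8, 24, -7]].
Solving (B − 6I)v = 0 gives the eigenspace spanned by (-3, 1, 0).
With v₂ = 1, v = (-3, 1, 0), so v₁ = -3.

-3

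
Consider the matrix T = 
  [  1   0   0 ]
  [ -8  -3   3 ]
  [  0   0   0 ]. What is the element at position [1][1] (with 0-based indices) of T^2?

9

Characteristic polynomial: s^3 + 2s^2 - 3s = s(s - 1)(s + 3), so the eigenvalues are -3, 0, 1.
s=1: eigenvector (1, -2, 0).
s=0: eigenvector (0, 1, 1).
s=-3: eigenvector (0, 1, 0).
P = [[1, 0, 0], [-2, 1, 1], [0, 1, 0]], D = diag(1, 0, -3), P⁻¹ = [[1, 0, 0], [0, 0, 1], [2, 1, -1]].
T² = P·diag(1, 0, 9)·P⁻¹ = [[1, 0, 0], [16, 9, -9], [0, 0, 0]].
The requested entry is 9.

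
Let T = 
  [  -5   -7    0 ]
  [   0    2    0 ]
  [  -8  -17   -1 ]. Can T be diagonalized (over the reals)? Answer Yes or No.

Characteristic polynomial: p(r) = r^3 + 4r^2 - 7r - 10 = (r - 2)(r + 1)(r + 5).
All 3 eigenvalues are distinct, so T is diagonalizable.

Yes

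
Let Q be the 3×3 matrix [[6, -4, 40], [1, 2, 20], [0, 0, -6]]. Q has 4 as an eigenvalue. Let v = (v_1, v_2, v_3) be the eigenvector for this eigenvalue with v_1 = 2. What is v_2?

1

Q − 4I = [[2, -4, 40], [1, -2, 20], [0, 0, -10]].
Solving (Q − 4I)v = 0 gives the eigenspace spanned by (2, 1, 0).
With v_1 = 2, v = (2, 1, 0), so v_2 = 1.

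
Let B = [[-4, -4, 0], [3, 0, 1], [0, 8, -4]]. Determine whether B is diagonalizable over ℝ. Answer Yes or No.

Characteristic polynomial: p(r) = r^3 + 8r^2 + 20r + 16 = (r + 2)^2(r + 4).
r = -2 has algebraic multiplicity 2; rank(B + 2I) = 2, so geometric multiplicity = 1.
Geometric multiplicity < algebraic multiplicity, so B is not diagonalizable.

No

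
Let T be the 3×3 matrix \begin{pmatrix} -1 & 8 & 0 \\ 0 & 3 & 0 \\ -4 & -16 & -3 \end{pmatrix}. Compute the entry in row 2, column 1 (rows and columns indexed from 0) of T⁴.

-320

Characteristic polynomial: s^3 + s^2 - 9s - 9 = (s - 3)(s + 1)(s + 3), so the eigenvalues are -3, -1, 3.
s=-1: eigenvector (1, 0, -2).
s=3: eigenvector (2, 1, -4).
s=-3: eigenvector (0, 0, 1).
P = [[1, 2, 0], [0, 1, 0], [-2, -4, 1]], D = diag(-1, 3, -3), P⁻¹ = [[1, -2, 0], [0, 1, 0], [2, 0, 1]].
T⁴ = P·diag(1, 81, 81)·P⁻¹ = [[1, 160, 0], [0, 81, 0], [160, -320, 81]].
The requested entry is -320.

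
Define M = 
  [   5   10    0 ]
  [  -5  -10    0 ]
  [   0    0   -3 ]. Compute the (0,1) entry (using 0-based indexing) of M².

-50

Characteristic polynomial: t^3 + 8t^2 + 15t = t(t + 3)(t + 5), so the eigenvalues are -5, -3, 0.
t=-5: eigenvector (-1, 1, 0).
t=0: eigenvector (-2, 1, 0).
t=-3: eigenvector (0, 0, 1).
P = [[-1, -2, 0], [1, 1, 0], [0, 0, 1]], D = diag(-5, 0, -3), P⁻¹ = [[1, 2, 0], [-1, -1, 0], [0, 0, 1]].
M² = P·diag(25, 0, 9)·P⁻¹ = [[-25, -50, 0], [25, 50, 0], [0, 0, 9]].
The requested entry is -50.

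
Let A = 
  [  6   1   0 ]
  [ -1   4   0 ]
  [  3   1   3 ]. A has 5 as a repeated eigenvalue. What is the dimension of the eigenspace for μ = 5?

A − 5I = [[1, 1, 0], [-1, -1, 0], [3, 1, -2]].
This matrix has rank 2, so its null space has dimension 3 − 2 = 1.

1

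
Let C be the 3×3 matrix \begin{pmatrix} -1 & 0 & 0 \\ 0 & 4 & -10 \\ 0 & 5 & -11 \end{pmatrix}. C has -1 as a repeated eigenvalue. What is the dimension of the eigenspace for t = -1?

2

C + 1I = [[0, 0, 0], [0, 5, -10], [0, 5, -10]].
This matrix has rank 1, so its null space has dimension 3 − 1 = 2.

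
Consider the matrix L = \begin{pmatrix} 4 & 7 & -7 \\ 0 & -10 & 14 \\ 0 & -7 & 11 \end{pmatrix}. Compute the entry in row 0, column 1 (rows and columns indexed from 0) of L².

Characteristic polynomial: s^3 - 5s^2 - 8s + 48 = (s - 4)^2(s + 3), so the eigenvalues are -3, 4, 4.
s=4: eigenvector (1, 0, 0).
s=4: eigenvector (1, -1, -1).
s=-3: eigenvector (-1, 2, 1).
P = [[1, 1, -1], [0, -1, 2], [0, -1, 1]], D = diag(4, 4, -3), P⁻¹ = [[1, 0, 1], [0, 1, -2], [0, 1, -1]].
L² = P·diag(16, 16, 9)·P⁻¹ = [[16, 7, -7], [0, 2, 14], [0, -7, 23]].
The requested entry is 7.

7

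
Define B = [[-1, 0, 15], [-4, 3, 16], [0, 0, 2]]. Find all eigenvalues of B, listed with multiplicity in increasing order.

-1, 2, 3

Characteristic polynomial: p(s) = s^3 - 4s^2 + s + 6 = (s - 3)(s - 2)(s + 1).
Roots (with multiplicity): -1, 2, 3.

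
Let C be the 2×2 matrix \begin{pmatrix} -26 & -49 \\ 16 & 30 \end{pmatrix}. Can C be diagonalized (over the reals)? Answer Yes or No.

Characteristic polynomial: p(s) = s^2 - 4s + 4 = (s - 2)^2.
s = 2 has algebraic multiplicity 2; rank(C − 2I) = 1, so geometric multiplicity = 1.
Geometric multiplicity < algebraic multiplicity, so C is not diagonalizable.

No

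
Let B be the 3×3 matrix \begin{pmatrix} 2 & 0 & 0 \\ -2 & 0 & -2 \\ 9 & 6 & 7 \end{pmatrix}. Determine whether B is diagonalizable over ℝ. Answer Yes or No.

Yes

Characteristic polynomial: p(t) = t^3 - 9t^2 + 26t - 24 = (t - 4)(t - 3)(t - 2).
All 3 eigenvalues are distinct, so B is diagonalizable.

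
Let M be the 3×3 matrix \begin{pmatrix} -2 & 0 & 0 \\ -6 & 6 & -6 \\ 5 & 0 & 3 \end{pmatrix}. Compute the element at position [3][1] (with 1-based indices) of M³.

35

Characteristic polynomial: r^3 - 7r^2 + 36 = (r - 6)(r - 3)(r + 2), so the eigenvalues are -2, 3, 6.
r=-2: eigenvector (1, 0, -1).
r=6: eigenvector (0, 1, 0).
r=3: eigenvector (0, 2, 1).
P = [[1, 0, 0], [0, 1, 2], [-1, 0, 1]], D = diag(-2, 6, 3), P⁻¹ = [[1, 0, 0], [-2, 1, -2], [1, 0, 1]].
M³ = P·diag(-8, 216, 27)·P⁻¹ = [[-8, 0, 0], [-378, 216, -378], [35, 0, 27]].
The requested entry is 35.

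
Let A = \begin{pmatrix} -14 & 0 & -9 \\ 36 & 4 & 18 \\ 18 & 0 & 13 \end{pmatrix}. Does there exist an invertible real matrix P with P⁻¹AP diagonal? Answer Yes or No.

Yes

Characteristic polynomial: p(λ) = λ^3 - 3λ^2 - 24λ + 80 = (λ - 4)^2(λ + 5).
λ = 4 has algebraic multiplicity 2; rank(A − 4I) = 1, so geometric multiplicity = 2.
Every eigenvalue has geometric = algebraic multiplicity, so A is diagonalizable.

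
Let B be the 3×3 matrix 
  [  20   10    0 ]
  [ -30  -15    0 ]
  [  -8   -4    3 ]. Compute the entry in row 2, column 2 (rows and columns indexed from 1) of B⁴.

-1875

Characteristic polynomial: μ^3 - 8μ^2 + 15μ = μ(μ - 5)(μ - 3), so the eigenvalues are 0, 3, 5.
μ=0: eigenvector (1, -2, 0).
μ=5: eigenvector (2, -3, -2).
μ=3: eigenvector (0, 0, 1).
P = [[1, 2, 0], [-2, -3, 0], [0, -2, 1]], D = diag(0, 5, 3), P⁻¹ = [[-3, -2, 0], [2, 1, 0], [4, 2, 1]].
B⁴ = P·diag(0, 625, 81)·P⁻¹ = [[2500, 1250, 0], [-3750, -1875, 0], [-2176, -1088, 81]].
The requested entry is -1875.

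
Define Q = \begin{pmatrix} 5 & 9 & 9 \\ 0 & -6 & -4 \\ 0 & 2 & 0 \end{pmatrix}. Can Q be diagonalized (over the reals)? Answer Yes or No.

Characteristic polynomial: p(t) = t^3 + t^2 - 22t - 40 = (t - 5)(t + 2)(t + 4).
All 3 eigenvalues are distinct, so Q is diagonalizable.

Yes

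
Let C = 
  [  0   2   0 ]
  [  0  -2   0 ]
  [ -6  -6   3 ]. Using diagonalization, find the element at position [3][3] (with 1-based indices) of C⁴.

81

Characteristic polynomial: t^3 - t^2 - 6t = t(t - 3)(t + 2), so the eigenvalues are -2, 0, 3.
t=-2: eigenvector (-1, 1, 0).
t=0: eigenvector (1, 0, 2).
t=3: eigenvector (0, 0, 1).
P = [[-1, 1, 0], [1, 0, 0], [0, 2, 1]], D = diag(-2, 0, 3), P⁻¹ = [[0, 1, 0], [1, 1, 0], [-2, -2, 1]].
C⁴ = P·diag(16, 0, 81)·P⁻¹ = [[0, -16, 0], [0, 16, 0], [-162, -162, 81]].
The requested entry is 81.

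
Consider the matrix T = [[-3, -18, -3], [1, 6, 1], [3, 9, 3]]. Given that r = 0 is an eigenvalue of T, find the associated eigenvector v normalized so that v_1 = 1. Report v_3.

-1

T = [[-3, -18, -3], [1, 6, 1], [3, 9, 3]].
Solving (T)v = 0 gives the eigenspace spanned by (1, 0, -1).
With v_1 = 1, v = (1, 0, -1), so v_3 = -1.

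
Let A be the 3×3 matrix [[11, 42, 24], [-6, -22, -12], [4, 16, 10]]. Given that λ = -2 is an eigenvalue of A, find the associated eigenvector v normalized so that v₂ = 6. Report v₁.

A + 2I = [[13, 42, 24], [-6, -20, -12], [4, 16, 12]].
Solving (A + 2I)v = 0 gives the eigenspace spanned by (-12, 6, -4).
With v₂ = 6, v = (-12, 6, -4), so v₁ = -12.

-12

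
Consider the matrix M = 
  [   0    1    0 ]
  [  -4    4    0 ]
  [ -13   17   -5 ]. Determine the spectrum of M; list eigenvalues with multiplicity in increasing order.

-5, 2, 2

Characteristic polynomial: p(μ) = μ^3 + μ^2 - 16μ + 20 = (μ - 2)^2(μ + 5).
Roots (with multiplicity): -5, 2, 2.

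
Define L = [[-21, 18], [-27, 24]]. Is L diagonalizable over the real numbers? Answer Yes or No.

Yes

Characteristic polynomial: p(λ) = λ^2 - 3λ - 18 = (λ - 6)(λ + 3).
All 2 eigenvalues are distinct, so L is diagonalizable.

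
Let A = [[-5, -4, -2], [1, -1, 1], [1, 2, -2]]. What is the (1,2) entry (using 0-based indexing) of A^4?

-65

Characteristic polynomial: s^3 + 8s^2 + 21s + 18 = (s + 2)(s + 3)^2, so the eigenvalues are -3, -3, -2.
s=-3: eigenvector (3, -1, -1).
s=-3: eigenvector (-2, 1, 0).
s=-2: eigenvector (-2, 1, 1).
P = [[3, -2, -2], [-1, 1, 1], [-1, 0, 1]], D = diag(-3, -3, -2), P⁻¹ = [[1, 2, 0], [0, 1, -1], [1, 2, 1]].
A⁴ = P·diag(81, 81, 16)·P⁻¹ = [[211, 260, 130], [-65, -49, -65], [-65, -130, 16]].
The requested entry is -65.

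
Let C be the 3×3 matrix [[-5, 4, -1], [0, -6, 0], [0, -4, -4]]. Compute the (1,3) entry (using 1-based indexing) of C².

Characteristic polynomial: μ^3 + 15μ^2 + 74μ + 120 = (μ + 4)(μ + 5)(μ + 6), so the eigenvalues are -6, -5, -4.
μ=-5: eigenvector (1, 0, 0).
μ=-6: eigenvector (-2, 1, 2).
μ=-4: eigenvector (-1, 0, 1).
P = [[1, -2, -1], [0, 1, 0], [0, 2, 1]], D = diag(-5, -6, -4), P⁻¹ = [[1, 0, 1], [0, 1, 0], [0, -2, 1]].
C² = P·diag(25, 36, 16)·P⁻¹ = [[25, -40, 9], [0, 36, 0], [0, 40, 16]].
The requested entry is 9.

9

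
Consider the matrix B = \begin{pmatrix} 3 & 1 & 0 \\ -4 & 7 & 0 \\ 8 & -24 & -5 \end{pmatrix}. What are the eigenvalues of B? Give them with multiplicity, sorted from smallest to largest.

-5, 5, 5

Characteristic polynomial: p(s) = s^3 - 5s^2 - 25s + 125 = (s - 5)^2(s + 5).
Roots (with multiplicity): -5, 5, 5.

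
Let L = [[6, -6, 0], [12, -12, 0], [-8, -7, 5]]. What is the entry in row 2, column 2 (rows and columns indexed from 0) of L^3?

Characteristic polynomial: t^3 + t^2 - 30t = t(t - 5)(t + 6), so the eigenvalues are -6, 0, 5.
t=-6: eigenvector (1, 2, 2).
t=0: eigenvector (-1, -1, -3).
t=5: eigenvector (0, 0, 1).
P = [[1, -1, 0], [2, -1, 0], [2, -3, 1]], D = diag(-6, 0, 5), P⁻¹ = [[-1, 1, 0], [-2, 1, 0], [-4, 1, 1]].
L³ = P·diag(-216, 0, 125)·P⁻¹ = [[216, -216, 0], [432, -432, 0], [-68, -307, 125]].
The requested entry is 125.

125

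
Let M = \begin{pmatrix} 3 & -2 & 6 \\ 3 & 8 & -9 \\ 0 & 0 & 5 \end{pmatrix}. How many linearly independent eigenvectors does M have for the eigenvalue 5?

2

M − 5I = [[-2, -2, 6], [3, 3, -9], [0, 0, 0]].
This matrix has rank 1, so its null space has dimension 3 − 1 = 2.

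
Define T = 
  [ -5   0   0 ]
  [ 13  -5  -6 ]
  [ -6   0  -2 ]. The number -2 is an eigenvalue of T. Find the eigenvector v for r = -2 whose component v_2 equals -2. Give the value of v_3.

T + 2I = [[-3, 0, 0], [13, -3, -6], [-6, 0, 0]].
Solving (T + 2I)v = 0 gives the eigenspace spanned by (0, -2, 1).
With v_2 = -2, v = (0, -2, 1), so v_3 = 1.

1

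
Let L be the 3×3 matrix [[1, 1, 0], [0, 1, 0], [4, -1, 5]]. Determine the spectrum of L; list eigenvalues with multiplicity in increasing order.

Characteristic polynomial: p(t) = t^3 - 7t^2 + 11t - 5 = (t - 5)(t - 1)^2.
Roots (with multiplicity): 1, 1, 5.

1, 1, 5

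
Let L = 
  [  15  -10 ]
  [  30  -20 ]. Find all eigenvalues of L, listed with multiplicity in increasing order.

Characteristic polynomial: p(μ) = μ^2 + 5μ = μ(μ + 5).
Roots (with multiplicity): -5, 0.

-5, 0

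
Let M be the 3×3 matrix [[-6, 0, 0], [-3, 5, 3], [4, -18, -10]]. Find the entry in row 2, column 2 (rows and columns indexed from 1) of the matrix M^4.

Characteristic polynomial: λ^3 + 11λ^2 + 34λ + 24 = (λ + 1)(λ + 4)(λ + 6), so the eigenvalues are -6, -4, -1.
λ=-1: eigenvector (0, -1, 2).
λ=-6: eigenvector (1, 0, 1).
λ=-4: eigenvector (0, 1, -3).
P = [[0, 1, 0], [-1, 0, 1], [2, 1, -3]], D = diag(-1, -6, -4), P⁻¹ = [[1, -3, -1], [1, 0, 0], [1, -2, -1]].
M⁴ = P·diag(1, 1296, 256)·P⁻¹ = [[1296, 0, 0], [255, -509, -255], [530, 1530, 766]].
The requested entry is -509.

-509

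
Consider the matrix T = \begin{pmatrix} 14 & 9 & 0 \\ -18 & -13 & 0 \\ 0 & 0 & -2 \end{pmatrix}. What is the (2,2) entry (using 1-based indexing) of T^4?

-113

Characteristic polynomial: r^3 + r^2 - 22r - 40 = (r - 5)(r + 2)(r + 4), so the eigenvalues are -4, -2, 5.
r=-2: eigenvector (0, 0, 1).
r=5: eigenvector (1, -1, 0).
r=-4: eigenvector (1, -2, 0).
P = [[0, 1, 1], [0, -1, -2], [1, 0, 0]], D = diag(-2, 5, -4), P⁻¹ = [[0, 0, 1], [2, 1, 0], [-1, -1, 0]].
T⁴ = P·diag(16, 625, 256)·P⁻¹ = [[994, 369, 0], [-738, -113, 0], [0, 0, 16]].
The requested entry is -113.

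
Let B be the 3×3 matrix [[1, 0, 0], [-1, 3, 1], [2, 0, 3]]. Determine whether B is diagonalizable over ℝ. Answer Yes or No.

Characteristic polynomial: p(r) = r^3 - 7r^2 + 15r - 9 = (r - 3)^2(r - 1).
r = 3 has algebraic multiplicity 2; rank(B − 3I) = 2, so geometric multiplicity = 1.
Geometric multiplicity < algebraic multiplicity, so B is not diagonalizable.

No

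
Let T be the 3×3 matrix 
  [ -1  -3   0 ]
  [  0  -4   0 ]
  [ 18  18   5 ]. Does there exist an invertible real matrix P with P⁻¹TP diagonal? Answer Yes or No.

Characteristic polynomial: p(s) = s^3 - 21s - 20 = (s - 5)(s + 1)(s + 4).
All 3 eigenvalues are distinct, so T is diagonalizable.

Yes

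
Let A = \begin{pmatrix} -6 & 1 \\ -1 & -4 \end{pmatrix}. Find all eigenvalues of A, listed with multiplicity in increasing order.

-5, -5

Characteristic polynomial: p(r) = r^2 + 10r + 25 = (r + 5)^2.
Roots (with multiplicity): -5, -5.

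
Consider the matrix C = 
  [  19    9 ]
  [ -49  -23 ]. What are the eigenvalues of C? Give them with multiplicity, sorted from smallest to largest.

-2, -2

Characteristic polynomial: p(μ) = μ^2 + 4μ + 4 = (μ + 2)^2.
Roots (with multiplicity): -2, -2.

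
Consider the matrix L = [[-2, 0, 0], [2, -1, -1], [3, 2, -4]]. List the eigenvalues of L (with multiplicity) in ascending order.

Characteristic polynomial: p(s) = s^3 + 7s^2 + 16s + 12 = (s + 2)^2(s + 3).
Roots (with multiplicity): -3, -2, -2.

-3, -2, -2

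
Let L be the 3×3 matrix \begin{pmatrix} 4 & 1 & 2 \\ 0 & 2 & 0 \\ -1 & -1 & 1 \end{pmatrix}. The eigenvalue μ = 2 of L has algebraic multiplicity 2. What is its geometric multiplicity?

1

L − 2I = [[2, 1, 2], [0, 0, 0], [-1, -1, -1]].
This matrix has rank 2, so its null space has dimension 3 − 2 = 1.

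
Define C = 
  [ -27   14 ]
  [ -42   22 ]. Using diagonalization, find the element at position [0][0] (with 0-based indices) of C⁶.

Characteristic polynomial: λ^2 + 5λ - 6 = (λ - 1)(λ + 6), so the eigenvalues are -6, 1.
λ=1: eigenvector (1, 2).
λ=-6: eigenvector (-2, -3).
P = [[1, -2], [2, -3]], D = diag(1, -6), P⁻¹ = [[-3, 2], [-2, 1]].
C⁶ = P·diag(1, 46656)·P⁻¹ = [[186621, -93310], [279930, -139964]].
The requested entry is 186621.

186621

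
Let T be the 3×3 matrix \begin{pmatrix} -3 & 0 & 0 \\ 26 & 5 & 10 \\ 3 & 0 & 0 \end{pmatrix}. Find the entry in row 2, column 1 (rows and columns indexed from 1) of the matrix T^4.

Characteristic polynomial: r^3 - 2r^2 - 15r = r(r - 5)(r + 3), so the eigenvalues are -3, 0, 5.
r=5: eigenvector (0, 1, 0).
r=-3: eigenvector (1, -2, -1).
r=0: eigenvector (0, -2, 1).
P = [[0, 1, 0], [1, -2, -2], [0, -1, 1]], D = diag(5, -3, 0), P⁻¹ = [[4, 1, 2], [1, 0, 0], [1, 0, 1]].
T⁴ = P·diag(625, 81, 0)·P⁻¹ = [[81, 0, 0], [2338, 625, 1250], [-81, 0, 0]].
The requested entry is 2338.

2338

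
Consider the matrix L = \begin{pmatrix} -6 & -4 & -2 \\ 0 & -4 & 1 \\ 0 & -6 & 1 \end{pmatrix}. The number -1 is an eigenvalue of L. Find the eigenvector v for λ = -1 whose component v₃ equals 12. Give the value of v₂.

L + 1I = [[-5, -4, -2], [0, -3, 1], [0, -6, 2]].
Solving (L + 1I)v = 0 gives the eigenspace spanned by (-8, 4, 12).
With v₃ = 12, v = (-8, 4, 12), so v₂ = 4.

4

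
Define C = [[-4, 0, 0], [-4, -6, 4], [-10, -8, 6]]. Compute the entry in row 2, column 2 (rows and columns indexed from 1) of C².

4

Characteristic polynomial: μ^3 + 4μ^2 - 4μ - 16 = (μ - 2)(μ + 2)(μ + 4), so the eigenvalues are -4, -2, 2.
μ=-4: eigenvector (1, 0, 1).
μ=2: eigenvector (0, 1, 2).
μ=-2: eigenvector (0, -1, -1).
P = [[1, 0, 0], [0, 1, -1], [1, 2, -1]], D = diag(-4, 2, -2), P⁻¹ = [[1, 0, 0], [-1, -1, 1], [-1, -2, 1]].
C² = P·diag(16, 4, 4)·P⁻¹ = [[16, 0, 0], [0, 4, 0], [12, 0, 4]].
The requested entry is 4.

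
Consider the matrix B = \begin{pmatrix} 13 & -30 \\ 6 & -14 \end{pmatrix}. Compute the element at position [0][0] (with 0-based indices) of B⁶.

Characteristic polynomial: μ^2 + μ - 2 = (μ - 1)(μ + 2), so the eigenvalues are -2, 1.
μ=-2: eigenvector (2, 1).
μ=1: eigenvector (5, 2).
P = [[2, 5], [1, 2]], D = diag(-2, 1), P⁻¹ = [[-2, 5], [1, -2]].
B⁶ = P·diag(64, 1)·P⁻¹ = [[-251, 630], [-126, 316]].
The requested entry is -251.

-251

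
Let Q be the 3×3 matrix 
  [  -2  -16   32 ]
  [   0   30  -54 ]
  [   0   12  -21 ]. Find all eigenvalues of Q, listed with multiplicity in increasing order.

Characteristic polynomial: p(λ) = λ^3 - 7λ^2 + 36 = (λ - 6)(λ - 3)(λ + 2).
Roots (with multiplicity): -2, 3, 6.

-2, 3, 6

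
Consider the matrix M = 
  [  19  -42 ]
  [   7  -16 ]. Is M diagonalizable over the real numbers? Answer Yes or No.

Yes

Characteristic polynomial: p(λ) = λ^2 - 3λ - 10 = (λ - 5)(λ + 2).
All 2 eigenvalues are distinct, so M is diagonalizable.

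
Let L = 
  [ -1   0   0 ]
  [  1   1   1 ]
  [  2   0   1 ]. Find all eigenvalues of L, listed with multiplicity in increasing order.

Characteristic polynomial: p(t) = t^3 - t^2 - t + 1 = (t - 1)^2(t + 1).
Roots (with multiplicity): -1, 1, 1.

-1, 1, 1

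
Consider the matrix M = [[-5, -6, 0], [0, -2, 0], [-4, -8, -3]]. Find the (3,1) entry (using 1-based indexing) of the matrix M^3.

-196

Characteristic polynomial: s^3 + 10s^2 + 31s + 30 = (s + 2)(s + 3)(s + 5), so the eigenvalues are -5, -3, -2.
s=-5: eigenvector (1, 0, 2).
s=-3: eigenvector (0, 0, 1).
s=-2: eigenvector (-2, 1, 0).
P = [[1, 0, -2], [0, 0, 1], [2, 1, 0]], D = diag(-5, -3, -2), P⁻¹ = [[1, 2, 0], [-2, -4, 1], [0, 1, 0]].
M³ = P·diag(-125, -27, -8)·P⁻¹ = [[-125, -234, 0], [0, -8, 0], [-196, -392, -27]].
The requested entry is -196.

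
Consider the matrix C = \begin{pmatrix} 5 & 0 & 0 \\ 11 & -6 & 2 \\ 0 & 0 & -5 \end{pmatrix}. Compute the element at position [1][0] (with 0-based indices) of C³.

341

Characteristic polynomial: μ^3 + 6μ^2 - 25μ - 150 = (μ - 5)(μ + 5)(μ + 6), so the eigenvalues are -6, -5, 5.
μ=5: eigenvector (1, 1, 0).
μ=-6: eigenvector (0, 1, 0).
μ=-5: eigenvector (0, 2, 1).
P = [[1, 0, 0], [1, 1, 2], [0, 0, 1]], D = diag(5, -6, -5), P⁻¹ = [[1, 0, 0], [-1, 1, -2], [0, 0, 1]].
C³ = P·diag(125, -216, -125)·P⁻¹ = [[125, 0, 0], [341, -216, 182], [0, 0, -125]].
The requested entry is 341.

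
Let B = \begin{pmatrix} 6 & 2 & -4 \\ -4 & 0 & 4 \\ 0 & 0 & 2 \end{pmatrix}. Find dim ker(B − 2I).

2

B − 2I = [[4, 2, -4], [-4, -2, 4], [0, 0, 0]].
This matrix has rank 1, so its null space has dimension 3 − 1 = 2.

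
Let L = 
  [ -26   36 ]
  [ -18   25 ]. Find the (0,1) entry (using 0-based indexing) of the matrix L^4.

Characteristic polynomial: r^2 + r - 2 = (r - 1)(r + 2), so the eigenvalues are -2, 1.
r=1: eigenvector (4, 3).
r=-2: eigenvector (-3, -2).
P = [[4, -3], [3, -2]], D = diag(1, -2), P⁻¹ = [[-2, 3], [-3, 4]].
L⁴ = P·diag(1, 16)·P⁻¹ = [[136, -180], [90, -119]].
The requested entry is -180.

-180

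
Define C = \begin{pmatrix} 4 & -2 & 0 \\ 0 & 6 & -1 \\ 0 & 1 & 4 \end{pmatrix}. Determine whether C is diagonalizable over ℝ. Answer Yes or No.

No

Characteristic polynomial: p(s) = s^3 - 14s^2 + 65s - 100 = (s - 5)^2(s - 4).
s = 5 has algebraic multiplicity 2; rank(C − 5I) = 2, so geometric multiplicity = 1.
Geometric multiplicity < algebraic multiplicity, so C is not diagonalizable.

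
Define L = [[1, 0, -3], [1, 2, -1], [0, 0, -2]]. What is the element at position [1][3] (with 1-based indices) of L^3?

Characteristic polynomial: r^3 - r^2 - 4r + 4 = (r - 2)(r - 1)(r + 2), so the eigenvalues are -2, 1, 2.
r=1: eigenvector (1, -1, 0).
r=2: eigenvector (0, 1, 0).
r=-2: eigenvector (1, 0, 1).
P = [[1, 0, 1], [-1, 1, 0], [0, 0, 1]], D = diag(1, 2, -2), P⁻¹ = [[1, 0, -1], [1, 1, -1], [0, 0, 1]].
L³ = P·diag(1, 8, -8)·P⁻¹ = [[1, 0, -9], [7, 8, -7], [0, 0, -8]].
The requested entry is -9.

-9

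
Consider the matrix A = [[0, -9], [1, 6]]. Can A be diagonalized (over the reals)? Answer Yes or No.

No

Characteristic polynomial: p(μ) = μ^2 - 6μ + 9 = (μ - 3)^2.
μ = 3 has algebraic multiplicity 2; rank(A − 3I) = 1, so geometric multiplicity = 1.
Geometric multiplicity < algebraic multiplicity, so A is not diagonalizable.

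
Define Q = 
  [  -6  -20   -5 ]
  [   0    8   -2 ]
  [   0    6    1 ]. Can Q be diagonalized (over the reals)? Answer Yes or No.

Yes

Characteristic polynomial: p(λ) = λ^3 - 3λ^2 - 34λ + 120 = (λ - 5)(λ - 4)(λ + 6).
All 3 eigenvalues are distinct, so Q is diagonalizable.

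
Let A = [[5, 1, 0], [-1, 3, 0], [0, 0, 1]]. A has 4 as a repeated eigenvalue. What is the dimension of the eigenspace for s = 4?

A − 4I = [[1, 1, 0], [-1, -1, 0], [0, 0, -3]].
This matrix has rank 2, so its null space has dimension 3 − 2 = 1.

1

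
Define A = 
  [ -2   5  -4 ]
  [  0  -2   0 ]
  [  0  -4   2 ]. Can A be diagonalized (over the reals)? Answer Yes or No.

No

Characteristic polynomial: p(μ) = μ^3 + 2μ^2 - 4μ - 8 = (μ - 2)(μ + 2)^2.
μ = -2 has algebraic multiplicity 2; rank(A + 2I) = 2, so geometric multiplicity = 1.
Geometric multiplicity < algebraic multiplicity, so A is not diagonalizable.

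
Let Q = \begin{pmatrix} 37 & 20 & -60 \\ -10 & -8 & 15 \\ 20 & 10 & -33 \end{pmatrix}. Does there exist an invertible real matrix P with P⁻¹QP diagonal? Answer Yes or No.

Yes

Characteristic polynomial: p(λ) = λ^3 + 4λ^2 - 3λ - 18 = (λ - 2)(λ + 3)^2.
λ = -3 has algebraic multiplicity 2; rank(Q + 3I) = 1, so geometric multiplicity = 2.
Every eigenvalue has geometric = algebraic multiplicity, so Q is diagonalizable.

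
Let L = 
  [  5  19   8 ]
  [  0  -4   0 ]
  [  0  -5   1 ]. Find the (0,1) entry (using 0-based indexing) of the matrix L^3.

Characteristic polynomial: t^3 - 2t^2 - 19t + 20 = (t - 5)(t - 1)(t + 4), so the eigenvalues are -4, 1, 5.
t=1: eigenvector (2, 0, -1).
t=5: eigenvector (1, 0, 0).
t=-4: eigenvector (-3, 1, 1).
P = [[2, 1, -3], [0, 0, 1], [-1, 0, 1]], D = diag(1, 5, -4), P⁻¹ = [[0, 1, -1], [1, 1, 2], [0, 1, 0]].
L³ = P·diag(1, 125, -64)·P⁻¹ = [[125, 319, 248], [0, -64, 0], [0, -65, 1]].
The requested entry is 319.

319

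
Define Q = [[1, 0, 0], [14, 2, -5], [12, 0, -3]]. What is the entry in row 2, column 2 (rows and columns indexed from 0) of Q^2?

9

Characteristic polynomial: t^3 - 7t + 6 = (t - 2)(t - 1)(t + 3), so the eigenvalues are -3, 1, 2.
t=-3: eigenvector (0, 1, 1).
t=1: eigenvector (1, 1, 3).
t=2: eigenvector (0, -1, 0).
P = [[0, 1, 0], [1, 1, -1], [1, 3, 0]], D = diag(-3, 1, 2), P⁻¹ = [[-3, 0, 1], [1, 0, 0], [-2, -1, 1]].
Q² = P·diag(9, 1, 4)·P⁻¹ = [[1, 0, 0], [-18, 4, 5], [-24, 0, 9]].
The requested entry is 9.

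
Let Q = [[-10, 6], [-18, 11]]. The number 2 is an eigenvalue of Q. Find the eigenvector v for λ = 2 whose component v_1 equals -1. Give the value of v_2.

Q − 2I = [[-12, 6], [-18, 9]].
Solving (Q − 2I)v = 0 gives the eigenspace spanned by (-1, -2).
With v_1 = -1, v = (-1, -2), so v_2 = -2.

-2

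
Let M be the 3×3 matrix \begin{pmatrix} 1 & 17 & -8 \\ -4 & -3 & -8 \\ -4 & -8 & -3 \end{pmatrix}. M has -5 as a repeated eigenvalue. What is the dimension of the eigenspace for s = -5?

M + 5I = [[6, 17, -8], [-4, 2, -8], [-4, -8, 2]].
This matrix has rank 2, so its null space has dimension 3 − 2 = 1.

1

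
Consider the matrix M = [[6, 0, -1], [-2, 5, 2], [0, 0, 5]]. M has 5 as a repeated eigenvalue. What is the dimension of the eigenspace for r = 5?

M − 5I = [[1, 0, -1], [-2, 0, 2], [0, 0, 0]].
This matrix has rank 1, so its null space has dimension 3 − 1 = 2.

2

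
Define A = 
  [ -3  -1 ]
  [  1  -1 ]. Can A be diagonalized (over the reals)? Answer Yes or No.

Characteristic polynomial: p(s) = s^2 + 4s + 4 = (s + 2)^2.
s = -2 has algebraic multiplicity 2; rank(A + 2I) = 1, so geometric multiplicity = 1.
Geometric multiplicity < algebraic multiplicity, so A is not diagonalizable.

No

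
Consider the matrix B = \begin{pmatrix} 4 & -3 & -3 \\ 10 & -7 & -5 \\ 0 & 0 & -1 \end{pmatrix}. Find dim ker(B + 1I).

B + 1I = [[5, -3, -3], [10, -6, -5], [0, 0, 0]].
This matrix has rank 2, so its null space has dimension 3 − 2 = 1.

1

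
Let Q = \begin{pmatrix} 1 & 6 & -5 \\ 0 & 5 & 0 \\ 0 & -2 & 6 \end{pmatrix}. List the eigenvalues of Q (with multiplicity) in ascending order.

1, 5, 6

Characteristic polynomial: p(r) = r^3 - 12r^2 + 41r - 30 = (r - 6)(r - 5)(r - 1).
Roots (with multiplicity): 1, 5, 6.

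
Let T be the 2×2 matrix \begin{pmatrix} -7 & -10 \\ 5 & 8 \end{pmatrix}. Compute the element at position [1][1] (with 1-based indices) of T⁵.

Characteristic polynomial: λ^2 - λ - 6 = (λ - 3)(λ + 2), so the eigenvalues are -2, 3.
λ=3: eigenvector (-1, 1).
λ=-2: eigenvector (-2, 1).
P = [[-1, -2], [1, 1]], D = diag(3, -2), P⁻¹ = [[1, 2], [-1, -1]].
T⁵ = P·diag(243, -32)·P⁻¹ = [[-307, -550], [275, 518]].
The requested entry is -307.

-307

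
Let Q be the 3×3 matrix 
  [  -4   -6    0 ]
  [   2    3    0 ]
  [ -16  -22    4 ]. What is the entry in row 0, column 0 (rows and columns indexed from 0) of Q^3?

Characteristic polynomial: s^3 - 3s^2 - 4s = s(s - 4)(s + 1), so the eigenvalues are -1, 0, 4.
s=0: eigenvector (-3, 2, -1).
s=-1: eigenvector (-2, 1, -2).
s=4: eigenvector (0, 0, 1).
P = [[-3, -2, 0], [2, 1, 0], [-1, -2, 1]], D = diag(0, -1, 4), P⁻¹ = [[1, 2, 0], [-2, -3, 0], [-3, -4, 1]].
Q³ = P·diag(0, -1, 64)·P⁻¹ = [[-4, -6, 0], [2, 3, 0], [-196, -262, 64]].
The requested entry is -4.

-4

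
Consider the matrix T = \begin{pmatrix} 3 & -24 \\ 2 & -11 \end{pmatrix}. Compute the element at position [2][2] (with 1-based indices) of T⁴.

2257

Characteristic polynomial: r^2 + 8r + 15 = (r + 3)(r + 5), so the eigenvalues are -5, -3.
r=-3: eigenvector (4, 1).
r=-5: eigenvector (3, 1).
P = [[4, 3], [1, 1]], D = diag(-3, -5), P⁻¹ = [[1, -3], [-1, 4]].
T⁴ = P·diag(81, 625)·P⁻¹ = [[-1551, 6528], [-544, 2257]].
The requested entry is 2257.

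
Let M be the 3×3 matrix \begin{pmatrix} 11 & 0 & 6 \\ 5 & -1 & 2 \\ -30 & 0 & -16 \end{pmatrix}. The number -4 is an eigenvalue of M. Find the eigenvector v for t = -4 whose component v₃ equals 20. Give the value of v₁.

M + 4I = [[15, 0, 6], [5, 3, 2], [-30, 0, -12]].
Solving (M + 4I)v = 0 gives the eigenspace spanned by (-8, 0, 20).
With v₃ = 20, v = (-8, 0, 20), so v₁ = -8.

-8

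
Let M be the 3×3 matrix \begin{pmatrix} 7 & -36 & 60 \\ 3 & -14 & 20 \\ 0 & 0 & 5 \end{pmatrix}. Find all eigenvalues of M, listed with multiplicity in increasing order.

-5, -2, 5

Characteristic polynomial: p(t) = t^3 + 2t^2 - 25t - 50 = (t - 5)(t + 2)(t + 5).
Roots (with multiplicity): -5, -2, 5.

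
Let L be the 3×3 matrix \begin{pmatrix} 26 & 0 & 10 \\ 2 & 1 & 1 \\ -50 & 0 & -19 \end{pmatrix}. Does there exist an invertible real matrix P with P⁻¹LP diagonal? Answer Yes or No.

Characteristic polynomial: p(r) = r^3 - 8r^2 + 13r - 6 = (r - 6)(r - 1)^2.
r = 1 has algebraic multiplicity 2; rank(L − 1I) = 2, so geometric multiplicity = 1.
Geometric multiplicity < algebraic multiplicity, so L is not diagonalizable.

No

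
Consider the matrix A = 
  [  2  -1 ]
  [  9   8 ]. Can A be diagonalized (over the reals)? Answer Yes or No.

No

Characteristic polynomial: p(μ) = μ^2 - 10μ + 25 = (μ - 5)^2.
μ = 5 has algebraic multiplicity 2; rank(A − 5I) = 1, so geometric multiplicity = 1.
Geometric multiplicity < algebraic multiplicity, so A is not diagonalizable.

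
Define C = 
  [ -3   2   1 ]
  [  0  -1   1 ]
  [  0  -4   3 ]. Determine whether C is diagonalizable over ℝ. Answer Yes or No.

Characteristic polynomial: p(λ) = λ^3 + λ^2 - 5λ + 3 = (λ - 1)^2(λ + 3).
λ = 1 has algebraic multiplicity 2; rank(C − 1I) = 2, so geometric multiplicity = 1.
Geometric multiplicity < algebraic multiplicity, so C is not diagonalizable.

No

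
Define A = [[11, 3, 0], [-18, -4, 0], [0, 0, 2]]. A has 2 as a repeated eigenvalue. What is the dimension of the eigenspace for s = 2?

A − 2I = [[9, 3, 0], [-18, -6, 0], [0, 0, 0]].
This matrix has rank 1, so its null space has dimension 3 − 1 = 2.

2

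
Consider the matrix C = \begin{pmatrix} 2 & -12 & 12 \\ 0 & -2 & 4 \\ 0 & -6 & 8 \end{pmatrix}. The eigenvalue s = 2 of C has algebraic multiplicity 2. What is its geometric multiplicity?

C − 2I = [[0, -12, 12], [0, -4, 4], [0, -6, 6]].
This matrix has rank 1, so its null space has dimension 3 − 1 = 2.

2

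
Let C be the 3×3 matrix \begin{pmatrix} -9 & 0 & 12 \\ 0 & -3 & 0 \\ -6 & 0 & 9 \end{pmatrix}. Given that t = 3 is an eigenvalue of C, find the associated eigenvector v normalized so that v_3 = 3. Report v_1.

C − 3I = [[-12, 0, 12], [0, -6, 0], [-6, 0, 6]].
Solving (C − 3I)v = 0 gives the eigenspace spanned by (3, 0, 3).
With v_3 = 3, v = (3, 0, 3), so v_1 = 3.

3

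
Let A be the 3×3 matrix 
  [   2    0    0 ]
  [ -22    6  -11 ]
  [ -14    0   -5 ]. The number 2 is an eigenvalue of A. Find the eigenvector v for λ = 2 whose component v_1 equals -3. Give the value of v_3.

A − 2I = [[0, 0, 0], [-22, 4, -11], [-14, 0, -7]].
Solving (A − 2I)v = 0 gives the eigenspace spanned by (-3, 0, 6).
With v_1 = -3, v = (-3, 0, 6), so v_3 = 6.

6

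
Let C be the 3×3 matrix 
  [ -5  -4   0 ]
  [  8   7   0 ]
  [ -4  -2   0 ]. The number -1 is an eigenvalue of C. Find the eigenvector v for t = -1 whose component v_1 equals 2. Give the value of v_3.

4

C + 1I = [[-4, -4, 0], [8, 8, 0], [-4, -2, 1]].
Solving (C + 1I)v = 0 gives the eigenspace spanned by (2, -2, 4).
With v_1 = 2, v = (2, -2, 4), so v_3 = 4.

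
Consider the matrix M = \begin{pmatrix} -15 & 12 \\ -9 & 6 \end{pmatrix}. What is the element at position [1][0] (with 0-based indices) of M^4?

3645

Characteristic polynomial: s^2 + 9s + 18 = (s + 3)(s + 6), so the eigenvalues are -6, -3.
s=-3: eigenvector (1, 1).
s=-6: eigenvector (4, 3).
P = [[1, 4], [1, 3]], D = diag(-3, -6), P⁻¹ = [[-3, 4], [1, -1]].
M⁴ = P·diag(81, 1296)·P⁻¹ = [[4941, -4860], [3645, -3564]].
The requested entry is 3645.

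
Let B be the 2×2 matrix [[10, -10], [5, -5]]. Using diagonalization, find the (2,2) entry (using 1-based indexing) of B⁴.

Characteristic polynomial: s^2 - 5s = s(s - 5), so the eigenvalues are 0, 5.
s=5: eigenvector (2, 1).
s=0: eigenvector (1, 1).
P = [[2, 1], [1, 1]], D = diag(5, 0), P⁻¹ = [[1, -1], [-1, 2]].
B⁴ = P·diag(625, 0)·P⁻¹ = [[1250, -1250], [625, -625]].
The requested entry is -625.

-625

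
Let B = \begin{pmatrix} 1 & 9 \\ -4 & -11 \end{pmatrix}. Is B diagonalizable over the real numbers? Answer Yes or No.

No

Characteristic polynomial: p(λ) = λ^2 + 10λ + 25 = (λ + 5)^2.
λ = -5 has algebraic multiplicity 2; rank(B + 5I) = 1, so geometric multiplicity = 1.
Geometric multiplicity < algebraic multiplicity, so B is not diagonalizable.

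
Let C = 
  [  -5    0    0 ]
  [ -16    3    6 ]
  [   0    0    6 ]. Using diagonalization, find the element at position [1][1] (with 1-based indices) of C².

Characteristic polynomial: μ^3 - 4μ^2 - 27μ + 90 = (μ - 6)(μ - 3)(μ + 5), so the eigenvalues are -5, 3, 6.
μ=3: eigenvector (0, 1, 0).
μ=-5: eigenvector (1, 2, 0).
μ=6: eigenvector (0, 2, 1).
P = [[0, 1, 0], [1, 2, 2], [0, 0, 1]], D = diag(3, -5, 6), P⁻¹ = [[-2, 1, -2], [1, 0, 0], [0, 0, 1]].
C² = P·diag(9, 25, 36)·P⁻¹ = [[25, 0, 0], [32, 9, 54], [0, 0, 36]].
The requested entry is 25.

25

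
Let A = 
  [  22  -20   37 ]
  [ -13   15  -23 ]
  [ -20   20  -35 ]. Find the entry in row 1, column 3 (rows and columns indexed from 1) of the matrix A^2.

Characteristic polynomial: r^3 - 2r^2 - 25r + 50 = (r - 5)(r - 2)(r + 5), so the eigenvalues are -5, 2, 5.
r=2: eigenvector (1, 1, 0).
r=5: eigenvector (-1, 1, 1).
r=-5: eigenvector (2, -1, -2).
P = [[1, -1, 2], [1, 1, -1], [0, 1, -2]], D = diag(2, 5, -5), P⁻¹ = [[1, 0, 1], [-2, 2, -3], [-1, 1, -2]].
A² = P·diag(4, 25, 25)·P⁻¹ = [[4, 0, -21], [-21, 25, -21], [0, 0, 25]].
The requested entry is -21.

-21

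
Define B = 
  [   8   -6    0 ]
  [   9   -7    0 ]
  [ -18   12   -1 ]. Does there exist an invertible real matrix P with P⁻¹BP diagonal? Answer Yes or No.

Yes

Characteristic polynomial: p(r) = r^3 - 3r - 2 = (r - 2)(r + 1)^2.
r = -1 has algebraic multiplicity 2; rank(B + 1I) = 1, so geometric multiplicity = 2.
Every eigenvalue has geometric = algebraic multiplicity, so B is diagonalizable.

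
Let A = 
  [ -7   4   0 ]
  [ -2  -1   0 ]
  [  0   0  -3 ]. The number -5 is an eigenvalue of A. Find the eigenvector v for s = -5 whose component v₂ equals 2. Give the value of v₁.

4

A + 5I = [[-2, 4, 0], [-2, 4, 0], [0, 0, 2]].
Solving (A + 5I)v = 0 gives the eigenspace spanned by (4, 2, 0).
With v₂ = 2, v = (4, 2, 0), so v₁ = 4.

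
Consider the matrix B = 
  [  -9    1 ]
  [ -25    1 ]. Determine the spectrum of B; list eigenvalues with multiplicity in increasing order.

-4, -4

Characteristic polynomial: p(μ) = μ^2 + 8μ + 16 = (μ + 4)^2.
Roots (with multiplicity): -4, -4.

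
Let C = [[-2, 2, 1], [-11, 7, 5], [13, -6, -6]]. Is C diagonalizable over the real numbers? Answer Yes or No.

Characteristic polynomial: p(s) = s^3 + s^2 - 5s + 3 = (s - 1)^2(s + 3).
s = 1 has algebraic multiplicity 2; rank(C − 1I) = 2, so geometric multiplicity = 1.
Geometric multiplicity < algebraic multiplicity, so C is not diagonalizable.

No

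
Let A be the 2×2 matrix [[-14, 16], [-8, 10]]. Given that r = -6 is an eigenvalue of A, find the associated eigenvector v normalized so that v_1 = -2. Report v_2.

A + 6I = [[-8, 16], [-8, 16]].
Solving (A + 6I)v = 0 gives the eigenspace spanned by (-2, -1).
With v_1 = -2, v = (-2, -1), so v_2 = -1.

-1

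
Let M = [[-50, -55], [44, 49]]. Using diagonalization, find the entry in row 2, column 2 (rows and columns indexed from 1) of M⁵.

Characteristic polynomial: μ^2 + μ - 30 = (μ - 5)(μ + 6), so the eigenvalues are -6, 5.
μ=5: eigenvector (-1, 1).
μ=-6: eigenvector (5, -4).
P = [[-1, 5], [1, -4]], D = diag(5, -6), P⁻¹ = [[4, 5], [1, 1]].
M⁵ = P·diag(3125, -7776)·P⁻¹ = [[-51380, -54505], [43604, 46729]].
The requested entry is 46729.

46729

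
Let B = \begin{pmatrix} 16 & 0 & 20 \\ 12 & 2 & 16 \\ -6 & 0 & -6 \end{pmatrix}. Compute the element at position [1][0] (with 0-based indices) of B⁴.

6240

Characteristic polynomial: t^3 - 12t^2 + 44t - 48 = (t - 6)(t - 4)(t - 2), so the eigenvalues are 2, 4, 6.
t=4: eigenvector (5, 6, -3).
t=2: eigenvector (0, 1, 0).
t=6: eigenvector (2, 2, -1).
P = [[5, 0, 2], [6, 1, 2], [-3, 0, -1]], D = diag(4, 2, 6), P⁻¹ = [[-1, 0, -2], [0, 1, 2], [3, 0, 5]].
B⁴ = P·diag(256, 16, 1296)·P⁻¹ = [[6496, 0, 10400], [6240, 16, 9920], [-3120, 0, -4944]].
The requested entry is 6240.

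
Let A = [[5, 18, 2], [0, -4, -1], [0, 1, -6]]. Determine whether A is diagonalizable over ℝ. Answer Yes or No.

No

Characteristic polynomial: p(t) = t^3 + 5t^2 - 25t - 125 = (t - 5)(t + 5)^2.
t = -5 has algebraic multiplicity 2; rank(A + 5I) = 2, so geometric multiplicity = 1.
Geometric multiplicity < algebraic multiplicity, so A is not diagonalizable.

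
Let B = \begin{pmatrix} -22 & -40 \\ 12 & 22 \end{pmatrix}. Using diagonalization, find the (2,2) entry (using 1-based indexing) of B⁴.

16

Characteristic polynomial: μ^2 - 4 = (μ - 2)(μ + 2), so the eigenvalues are -2, 2.
μ=-2: eigenvector (2, -1).
μ=2: eigenvector (5, -3).
P = [[2, 5], [-1, -3]], D = diag(-2, 2), P⁻¹ = [[3, 5], [-1, -2]].
B⁴ = P·diag(16, 16)·P⁻¹ = [[16, 0], [0, 16]].
The requested entry is 16.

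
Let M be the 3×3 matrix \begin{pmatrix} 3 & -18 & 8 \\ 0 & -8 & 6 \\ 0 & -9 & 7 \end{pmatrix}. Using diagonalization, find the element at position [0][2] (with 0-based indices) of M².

-28

Characteristic polynomial: t^3 - 2t^2 - 5t + 6 = (t - 3)(t - 1)(t + 2), so the eigenvalues are -2, 1, 3.
t=3: eigenvector (1, 0, 0).
t=-2: eigenvector (2, 1, 1).
t=1: eigenvector (6, 2, 3).
P = [[1, 2, 6], [0, 1, 2], [0, 1, 3]], D = diag(3, -2, 1), P⁻¹ = [[1, 0, -2], [0, 3, -2], [0, -1, 1]].
M² = P·diag(9, 4, 1)·P⁻¹ = [[9, 18, -28], [0, 10, -6], [0, 9, -5]].
The requested entry is -28.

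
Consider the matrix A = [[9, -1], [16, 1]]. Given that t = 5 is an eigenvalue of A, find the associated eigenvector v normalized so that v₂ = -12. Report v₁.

-3

A − 5I = [[4, -1], [16, -4]].
Solving (A − 5I)v = 0 gives the eigenspace spanned by (-3, -12).
With v₂ = -12, v = (-3, -12), so v₁ = -3.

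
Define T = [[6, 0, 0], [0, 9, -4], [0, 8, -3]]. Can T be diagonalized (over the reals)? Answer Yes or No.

Yes

Characteristic polynomial: p(s) = s^3 - 12s^2 + 41s - 30 = (s - 6)(s - 5)(s - 1).
All 3 eigenvalues are distinct, so T is diagonalizable.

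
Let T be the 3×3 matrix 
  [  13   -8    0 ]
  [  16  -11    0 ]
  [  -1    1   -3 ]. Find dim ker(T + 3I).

T + 3I = [[16, -8, 0], [16, -8, 0], [-1, 1, 0]].
This matrix has rank 2, so its null space has dimension 3 − 2 = 1.

1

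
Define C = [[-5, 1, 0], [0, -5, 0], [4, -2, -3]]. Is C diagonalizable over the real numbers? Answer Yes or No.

Characteristic polynomial: p(λ) = λ^3 + 13λ^2 + 55λ + 75 = (λ + 3)(λ + 5)^2.
λ = -5 has algebraic multiplicity 2; rank(C + 5I) = 2, so geometric multiplicity = 1.
Geometric multiplicity < algebraic multiplicity, so C is not diagonalizable.

No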